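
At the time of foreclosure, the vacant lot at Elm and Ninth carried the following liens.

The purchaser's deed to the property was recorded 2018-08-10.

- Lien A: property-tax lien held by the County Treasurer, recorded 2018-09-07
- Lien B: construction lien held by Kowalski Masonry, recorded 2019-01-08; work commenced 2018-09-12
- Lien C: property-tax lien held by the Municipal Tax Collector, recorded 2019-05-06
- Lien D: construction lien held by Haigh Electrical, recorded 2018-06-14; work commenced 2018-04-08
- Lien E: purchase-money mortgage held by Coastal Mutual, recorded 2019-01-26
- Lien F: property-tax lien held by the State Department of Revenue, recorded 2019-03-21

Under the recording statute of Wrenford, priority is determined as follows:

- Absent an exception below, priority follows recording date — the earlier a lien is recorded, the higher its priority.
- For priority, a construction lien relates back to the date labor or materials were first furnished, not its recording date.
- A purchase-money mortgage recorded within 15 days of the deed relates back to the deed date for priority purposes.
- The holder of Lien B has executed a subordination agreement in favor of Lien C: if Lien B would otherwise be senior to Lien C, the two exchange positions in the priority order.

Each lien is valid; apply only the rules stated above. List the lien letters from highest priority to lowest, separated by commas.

Effective dates: B's effective date is 2018-09-12, when work began; D is treated as recorded 2018-04-08, the work-commencement date; E was recorded 169 days after the deed, outside the 15-day window, so it keeps its recording date.
By effective date, earliest first: D (2018-04-08), A (2018-09-07), B (2018-09-12), E (2019-01-26), F (2019-03-21), C (2019-05-06).
B is senior to C before the subordination, so the two trade places.

D, A, C, E, F, B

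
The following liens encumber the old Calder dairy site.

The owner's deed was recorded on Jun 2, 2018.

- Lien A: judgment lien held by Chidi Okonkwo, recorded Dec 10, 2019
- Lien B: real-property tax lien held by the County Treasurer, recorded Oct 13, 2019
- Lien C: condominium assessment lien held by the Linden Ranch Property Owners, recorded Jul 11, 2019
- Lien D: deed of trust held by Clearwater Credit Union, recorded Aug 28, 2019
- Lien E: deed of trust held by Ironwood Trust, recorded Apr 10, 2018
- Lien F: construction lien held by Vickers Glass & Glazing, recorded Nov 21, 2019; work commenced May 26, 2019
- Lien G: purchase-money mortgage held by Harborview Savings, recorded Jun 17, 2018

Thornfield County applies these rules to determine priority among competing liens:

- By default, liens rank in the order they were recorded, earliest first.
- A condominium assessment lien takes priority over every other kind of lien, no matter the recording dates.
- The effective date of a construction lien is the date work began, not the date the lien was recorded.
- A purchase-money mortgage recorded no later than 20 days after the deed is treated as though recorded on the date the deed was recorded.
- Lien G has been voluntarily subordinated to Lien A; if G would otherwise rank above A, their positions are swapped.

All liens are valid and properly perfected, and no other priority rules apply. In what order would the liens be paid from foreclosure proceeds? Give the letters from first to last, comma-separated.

Effective dates: F relates back to May 26, 2019 (work commenced); G was recorded within the 20-day window, so its effective date is the deed date Jun 2, 2018.
C, as a condominium assessment lien, has superpriority and ranks first.
The other liens, earliest effective date first: E (Apr 10, 2018), G (Jun 2, 2018), F (May 26, 2019), D (Aug 28, 2019), B (Oct 13, 2019), A (Dec 10, 2019).
G would otherwise be senior to A, so under the subordination agreement G and A exchange positions.

C, E, A, F, D, B, G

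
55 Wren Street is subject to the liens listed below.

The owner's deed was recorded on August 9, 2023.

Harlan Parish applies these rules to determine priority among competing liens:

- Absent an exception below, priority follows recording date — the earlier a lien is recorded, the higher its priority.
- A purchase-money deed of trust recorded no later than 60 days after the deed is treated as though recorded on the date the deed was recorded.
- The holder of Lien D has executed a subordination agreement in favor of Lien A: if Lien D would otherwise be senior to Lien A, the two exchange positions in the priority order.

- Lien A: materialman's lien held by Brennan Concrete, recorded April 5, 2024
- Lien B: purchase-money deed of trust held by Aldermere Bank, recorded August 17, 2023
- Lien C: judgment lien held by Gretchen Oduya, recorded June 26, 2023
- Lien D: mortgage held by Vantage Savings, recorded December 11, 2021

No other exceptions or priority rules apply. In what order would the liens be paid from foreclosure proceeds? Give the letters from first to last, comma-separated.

Adjusting effective dates: B relates back to the deed date August 9, 2023.
By effective date, earliest first: D (December 11, 2021), C (June 26, 2023), B (August 9, 2023), A (April 5, 2024).
Because D would otherwise rank above A, the subordination swaps them.

A, C, B, D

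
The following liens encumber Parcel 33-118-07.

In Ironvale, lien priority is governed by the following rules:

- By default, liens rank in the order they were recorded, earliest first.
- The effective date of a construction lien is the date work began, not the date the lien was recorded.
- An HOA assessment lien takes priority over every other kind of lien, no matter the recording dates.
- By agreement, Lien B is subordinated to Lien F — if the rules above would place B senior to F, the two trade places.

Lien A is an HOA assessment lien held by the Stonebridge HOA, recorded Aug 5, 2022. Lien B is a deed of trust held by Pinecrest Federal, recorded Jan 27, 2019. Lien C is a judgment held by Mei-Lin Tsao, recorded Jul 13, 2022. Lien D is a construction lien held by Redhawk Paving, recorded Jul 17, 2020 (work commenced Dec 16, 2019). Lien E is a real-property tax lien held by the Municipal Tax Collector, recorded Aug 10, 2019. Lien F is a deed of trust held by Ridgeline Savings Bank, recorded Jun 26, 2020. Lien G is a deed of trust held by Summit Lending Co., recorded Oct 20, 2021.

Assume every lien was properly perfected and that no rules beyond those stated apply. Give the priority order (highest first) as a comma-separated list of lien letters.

Adjusting effective dates: D is treated as recorded Dec 16, 2019, the work-commencement date.
A is an HOA assessment lien, so it outranks all other liens regardless of date.
The other liens, earliest effective date first: B (Jan 27, 2019), E (Aug 10, 2019), D (Dec 16, 2019), F (Jun 26, 2020), G (Oct 20, 2021), C (Jul 13, 2022).
Because B would otherwise rank above F, the subordination swaps them.

A, F, E, D, B, G, C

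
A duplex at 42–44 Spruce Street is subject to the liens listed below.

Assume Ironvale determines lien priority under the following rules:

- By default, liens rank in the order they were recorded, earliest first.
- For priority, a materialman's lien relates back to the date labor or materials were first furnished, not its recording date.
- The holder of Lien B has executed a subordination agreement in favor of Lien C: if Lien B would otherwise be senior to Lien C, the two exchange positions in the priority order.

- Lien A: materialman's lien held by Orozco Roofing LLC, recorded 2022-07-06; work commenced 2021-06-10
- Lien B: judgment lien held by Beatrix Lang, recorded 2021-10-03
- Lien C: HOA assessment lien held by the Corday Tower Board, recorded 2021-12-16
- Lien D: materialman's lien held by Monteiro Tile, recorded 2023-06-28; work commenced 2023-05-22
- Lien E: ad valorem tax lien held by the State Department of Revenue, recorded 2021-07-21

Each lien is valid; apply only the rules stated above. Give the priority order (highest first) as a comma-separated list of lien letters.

A, E, C, B, D

Effective dates after the stated exceptions: A's effective date is 2021-06-10, when work began; D relates back to 2023-05-22 (work commenced).
Sorted by effective date: A (2021-06-10), E (2021-07-21), B (2021-10-03), C (2021-12-16), D (2023-05-22).
Because B would otherwise rank above C, the subordination swaps them.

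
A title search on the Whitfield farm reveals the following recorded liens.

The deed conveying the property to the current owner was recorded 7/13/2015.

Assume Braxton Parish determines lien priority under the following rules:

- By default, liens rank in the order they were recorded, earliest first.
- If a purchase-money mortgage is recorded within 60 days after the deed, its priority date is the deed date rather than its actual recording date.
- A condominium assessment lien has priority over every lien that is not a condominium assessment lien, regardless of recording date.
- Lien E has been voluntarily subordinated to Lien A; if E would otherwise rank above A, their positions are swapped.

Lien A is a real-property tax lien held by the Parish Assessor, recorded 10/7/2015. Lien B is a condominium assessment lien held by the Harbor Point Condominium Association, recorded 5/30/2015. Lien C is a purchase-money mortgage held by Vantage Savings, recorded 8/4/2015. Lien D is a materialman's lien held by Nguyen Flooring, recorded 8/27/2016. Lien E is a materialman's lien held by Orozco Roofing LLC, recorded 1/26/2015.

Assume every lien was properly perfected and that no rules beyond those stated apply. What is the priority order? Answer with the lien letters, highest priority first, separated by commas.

Effective dates: C was recorded within the 60-day window, so its effective date is the deed date 7/13/2015.
B is a condominium assessment lien and takes priority over every other lien.
The other liens, earliest effective date first: E (1/26/2015), C (7/13/2015), A (10/7/2015), D (8/27/2016).
E is senior to A before the subordination, so the two trade places.

B, A, C, E, D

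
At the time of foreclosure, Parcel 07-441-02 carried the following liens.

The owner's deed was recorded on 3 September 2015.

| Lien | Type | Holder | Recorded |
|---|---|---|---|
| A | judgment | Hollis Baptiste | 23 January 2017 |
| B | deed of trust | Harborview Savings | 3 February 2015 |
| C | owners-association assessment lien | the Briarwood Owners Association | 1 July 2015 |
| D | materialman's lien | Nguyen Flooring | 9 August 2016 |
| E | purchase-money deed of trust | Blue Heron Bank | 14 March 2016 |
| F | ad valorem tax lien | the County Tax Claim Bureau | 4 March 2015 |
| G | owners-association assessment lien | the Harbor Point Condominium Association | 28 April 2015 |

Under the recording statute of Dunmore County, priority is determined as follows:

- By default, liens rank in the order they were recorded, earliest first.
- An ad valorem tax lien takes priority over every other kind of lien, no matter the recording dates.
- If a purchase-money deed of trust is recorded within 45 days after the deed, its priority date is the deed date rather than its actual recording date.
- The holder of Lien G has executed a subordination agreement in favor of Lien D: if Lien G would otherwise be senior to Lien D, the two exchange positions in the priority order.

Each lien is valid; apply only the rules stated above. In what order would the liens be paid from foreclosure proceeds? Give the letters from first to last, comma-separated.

Effective dates after the stated exceptions: E was recorded 193 days after the deed, outside the 45-day window, so it keeps its recording date.
F is an ad valorem tax lien and takes priority over every other lien.
Among the remaining liens, by effective date: B (3 February 2015), G (28 April 2015), C (1 July 2015), E (14 March 2016), D (9 August 2016), A (23 January 2017).
G is senior to D before the subordination, so the two trade places.

F, B, D, C, E, G, A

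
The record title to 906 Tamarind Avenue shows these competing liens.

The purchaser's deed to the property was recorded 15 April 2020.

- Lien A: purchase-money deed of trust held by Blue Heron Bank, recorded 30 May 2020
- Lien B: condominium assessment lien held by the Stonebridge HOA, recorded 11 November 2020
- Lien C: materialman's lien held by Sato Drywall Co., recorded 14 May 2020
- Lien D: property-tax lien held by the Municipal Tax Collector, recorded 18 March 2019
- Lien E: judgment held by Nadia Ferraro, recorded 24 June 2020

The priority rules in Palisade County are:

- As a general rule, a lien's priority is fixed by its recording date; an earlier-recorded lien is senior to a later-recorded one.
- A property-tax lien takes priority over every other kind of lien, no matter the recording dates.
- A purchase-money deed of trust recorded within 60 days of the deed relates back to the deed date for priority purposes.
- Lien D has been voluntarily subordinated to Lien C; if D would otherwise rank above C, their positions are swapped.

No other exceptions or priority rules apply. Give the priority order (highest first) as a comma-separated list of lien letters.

C, A, D, E, B

First, effective dates: A relates back to the deed date 15 April 2020.
D, as a property-tax lien, has superpriority and ranks first.
Remaining liens by effective date: A (15 April 2020), C (14 May 2020), E (24 June 2020), B (11 November 2020).
Because D would otherwise rank above C, the subordination swaps them.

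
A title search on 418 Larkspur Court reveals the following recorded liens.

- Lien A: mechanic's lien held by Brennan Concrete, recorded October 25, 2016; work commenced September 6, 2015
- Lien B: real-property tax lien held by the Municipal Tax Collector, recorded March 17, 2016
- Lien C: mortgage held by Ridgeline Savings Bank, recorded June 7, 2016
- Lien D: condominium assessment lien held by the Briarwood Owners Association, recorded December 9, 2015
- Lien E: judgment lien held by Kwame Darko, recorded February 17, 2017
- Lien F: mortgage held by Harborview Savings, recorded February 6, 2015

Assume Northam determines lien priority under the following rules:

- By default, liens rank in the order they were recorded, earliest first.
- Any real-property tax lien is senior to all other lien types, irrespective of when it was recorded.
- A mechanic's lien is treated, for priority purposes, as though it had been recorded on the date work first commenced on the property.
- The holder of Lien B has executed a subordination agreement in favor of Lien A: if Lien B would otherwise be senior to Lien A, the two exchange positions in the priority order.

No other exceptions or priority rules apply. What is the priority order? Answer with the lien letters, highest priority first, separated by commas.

A, F, B, D, C, E

Effective dates after the stated exceptions: A's effective date is September 6, 2015, when work began.
B is a real-property tax lien, so it outranks all other liens regardless of date.
The other liens, earliest effective date first: F (February 6, 2015), A (September 6, 2015), D (December 9, 2015), C (June 7, 2016), E (February 17, 2017).
B would otherwise be senior to A, so under the subordination agreement B and A exchange positions.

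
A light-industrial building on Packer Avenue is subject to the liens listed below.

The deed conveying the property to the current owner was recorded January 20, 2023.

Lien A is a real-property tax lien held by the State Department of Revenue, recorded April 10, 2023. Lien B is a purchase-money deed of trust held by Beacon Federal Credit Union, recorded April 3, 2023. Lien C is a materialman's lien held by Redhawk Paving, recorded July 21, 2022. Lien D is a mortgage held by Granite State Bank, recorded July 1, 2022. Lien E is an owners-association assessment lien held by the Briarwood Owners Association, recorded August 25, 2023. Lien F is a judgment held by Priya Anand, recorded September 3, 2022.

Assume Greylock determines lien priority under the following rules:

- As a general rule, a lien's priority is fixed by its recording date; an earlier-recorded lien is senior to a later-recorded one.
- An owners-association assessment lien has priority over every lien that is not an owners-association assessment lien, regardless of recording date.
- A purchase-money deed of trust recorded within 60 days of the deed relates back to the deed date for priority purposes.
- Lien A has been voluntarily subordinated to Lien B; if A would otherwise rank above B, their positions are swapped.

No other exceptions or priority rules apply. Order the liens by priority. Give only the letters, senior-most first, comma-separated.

First, effective dates: B missed the 60-day window (73 days after the deed), so its recording date stands.
E is an owners-association assessment lien, so it outranks all other liens regardless of date.
The other liens, earliest effective date first: D (July 1, 2022), C (July 21, 2022), F (September 3, 2022), B (April 3, 2023), A (April 10, 2023).
A already ranks below B; the subordination has no effect.

E, D, C, F, B, A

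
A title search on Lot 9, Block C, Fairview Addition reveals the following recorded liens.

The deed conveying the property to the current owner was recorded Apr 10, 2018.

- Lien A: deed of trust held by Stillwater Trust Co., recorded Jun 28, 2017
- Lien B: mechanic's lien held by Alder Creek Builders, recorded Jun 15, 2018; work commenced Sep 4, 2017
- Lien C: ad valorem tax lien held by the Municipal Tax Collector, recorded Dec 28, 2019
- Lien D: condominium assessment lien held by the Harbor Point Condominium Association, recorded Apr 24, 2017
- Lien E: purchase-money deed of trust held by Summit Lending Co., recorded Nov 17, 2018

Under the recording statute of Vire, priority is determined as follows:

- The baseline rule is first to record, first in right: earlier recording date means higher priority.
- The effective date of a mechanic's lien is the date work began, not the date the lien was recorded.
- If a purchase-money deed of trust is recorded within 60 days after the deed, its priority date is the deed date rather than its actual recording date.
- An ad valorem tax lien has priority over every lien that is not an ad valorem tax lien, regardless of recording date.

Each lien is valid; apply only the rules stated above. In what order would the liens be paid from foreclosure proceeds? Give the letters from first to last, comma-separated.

First, effective dates: B relates back to Sep 4, 2017 (work commenced); E missed the 60-day window (221 days after the deed), so its recording date stands.
C is an ad valorem tax lien and takes priority over every other lien.
Remaining liens by effective date: D (Apr 24, 2017), A (Jun 28, 2017), B (Sep 4, 2017), E (Nov 17, 2018).

C, D, A, B, E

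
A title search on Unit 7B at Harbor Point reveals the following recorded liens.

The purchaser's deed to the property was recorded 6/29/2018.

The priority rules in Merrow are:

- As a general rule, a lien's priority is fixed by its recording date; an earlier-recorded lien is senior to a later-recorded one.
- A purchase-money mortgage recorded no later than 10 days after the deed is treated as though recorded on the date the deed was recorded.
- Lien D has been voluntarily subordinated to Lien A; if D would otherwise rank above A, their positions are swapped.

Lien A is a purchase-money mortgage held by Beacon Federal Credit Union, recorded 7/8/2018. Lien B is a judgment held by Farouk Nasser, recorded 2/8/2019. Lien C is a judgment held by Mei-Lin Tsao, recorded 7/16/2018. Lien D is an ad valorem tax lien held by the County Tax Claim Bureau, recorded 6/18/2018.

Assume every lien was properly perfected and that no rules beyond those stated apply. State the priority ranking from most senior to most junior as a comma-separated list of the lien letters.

A, D, C, B

First, effective dates: A was recorded within the 10-day window, so its effective date is the deed date 6/29/2018.
By effective date, earliest first: D (6/18/2018), A (6/29/2018), C (7/16/2018), B (2/8/2019).
D would otherwise be senior to A, so under the subordination agreement D and A exchange positions.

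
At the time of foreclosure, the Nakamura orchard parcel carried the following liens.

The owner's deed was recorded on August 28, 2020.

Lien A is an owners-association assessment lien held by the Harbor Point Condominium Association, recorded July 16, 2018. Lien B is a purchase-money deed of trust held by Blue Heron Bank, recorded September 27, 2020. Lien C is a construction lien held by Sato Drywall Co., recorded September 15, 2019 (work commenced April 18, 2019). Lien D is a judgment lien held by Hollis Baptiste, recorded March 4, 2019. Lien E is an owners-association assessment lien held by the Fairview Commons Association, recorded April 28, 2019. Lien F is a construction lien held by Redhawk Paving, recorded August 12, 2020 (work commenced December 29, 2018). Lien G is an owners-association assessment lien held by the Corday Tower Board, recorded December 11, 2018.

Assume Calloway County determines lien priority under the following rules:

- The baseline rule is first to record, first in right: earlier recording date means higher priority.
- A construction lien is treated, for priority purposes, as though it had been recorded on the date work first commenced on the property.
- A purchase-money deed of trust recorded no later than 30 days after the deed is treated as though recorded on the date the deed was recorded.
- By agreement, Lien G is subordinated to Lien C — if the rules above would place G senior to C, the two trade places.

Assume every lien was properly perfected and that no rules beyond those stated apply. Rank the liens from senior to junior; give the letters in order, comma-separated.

A, C, F, D, G, E, B

First, effective dates: B was recorded within the 30-day window, so its effective date is the deed date August 28, 2020; C relates back to April 18, 2019 (work commenced); F relates back to December 29, 2018 (work commenced).
Ordering by effective date: A (July 16, 2018), G (December 11, 2018), F (December 29, 2018), D (March 4, 2019), C (April 18, 2019), E (April 28, 2019), B (August 28, 2020).
G would otherwise be senior to C, so under the subordination agreement G and C exchange positions.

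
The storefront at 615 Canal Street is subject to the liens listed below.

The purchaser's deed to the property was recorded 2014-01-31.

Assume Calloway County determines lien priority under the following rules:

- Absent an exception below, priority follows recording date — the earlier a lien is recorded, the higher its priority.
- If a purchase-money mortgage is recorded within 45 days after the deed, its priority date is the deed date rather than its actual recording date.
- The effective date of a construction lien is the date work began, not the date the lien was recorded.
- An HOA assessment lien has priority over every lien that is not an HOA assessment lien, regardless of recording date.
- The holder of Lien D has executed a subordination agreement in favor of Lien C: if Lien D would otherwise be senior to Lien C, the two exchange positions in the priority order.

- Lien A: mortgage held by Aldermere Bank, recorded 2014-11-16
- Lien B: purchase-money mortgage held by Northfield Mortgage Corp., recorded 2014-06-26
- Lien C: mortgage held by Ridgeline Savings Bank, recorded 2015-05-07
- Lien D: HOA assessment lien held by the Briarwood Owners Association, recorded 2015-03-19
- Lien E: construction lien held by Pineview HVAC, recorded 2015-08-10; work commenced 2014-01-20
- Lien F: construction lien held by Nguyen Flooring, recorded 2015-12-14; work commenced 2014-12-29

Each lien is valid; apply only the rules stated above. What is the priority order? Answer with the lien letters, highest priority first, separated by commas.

C, E, B, A, F, D

Effective dates: B missed the 45-day window (146 days after the deed), so its recording date stands; E is treated as recorded 2014-01-20, the work-commencement date; F is treated as recorded 2014-12-29, the work-commencement date.
As an HOA assessment lien, D is senior to every other lien.
The other liens, earliest effective date first: E (2014-01-20), B (2014-06-26), A (2014-11-16), F (2014-12-29), C (2015-05-07).
D is senior to C before the subordination, so the two trade places.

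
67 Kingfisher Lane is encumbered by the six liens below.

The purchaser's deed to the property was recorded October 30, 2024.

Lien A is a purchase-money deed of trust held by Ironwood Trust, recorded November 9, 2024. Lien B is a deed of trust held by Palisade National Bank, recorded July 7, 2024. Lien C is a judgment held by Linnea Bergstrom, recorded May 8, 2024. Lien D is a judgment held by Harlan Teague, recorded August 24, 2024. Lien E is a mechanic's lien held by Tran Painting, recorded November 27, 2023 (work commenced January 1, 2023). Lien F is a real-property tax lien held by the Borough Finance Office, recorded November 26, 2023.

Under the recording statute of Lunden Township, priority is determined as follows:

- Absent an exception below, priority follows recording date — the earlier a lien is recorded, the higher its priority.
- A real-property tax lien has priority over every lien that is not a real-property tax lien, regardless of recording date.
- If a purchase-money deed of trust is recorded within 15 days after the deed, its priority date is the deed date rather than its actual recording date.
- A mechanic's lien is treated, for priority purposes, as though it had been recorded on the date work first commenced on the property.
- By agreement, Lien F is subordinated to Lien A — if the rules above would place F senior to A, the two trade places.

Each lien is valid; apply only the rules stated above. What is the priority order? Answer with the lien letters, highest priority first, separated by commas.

A, E, C, B, D, F

Effective dates after the stated exceptions: A was recorded within the 15-day window, so its effective date is the deed date October 30, 2024; E relates back to January 1, 2023 (work commenced).
F, as a real-property tax lien, has superpriority and ranks first.
The other liens, earliest effective date first: E (January 1, 2023), C (May 8, 2024), B (July 7, 2024), D (August 24, 2024), A (October 30, 2024).
Because F would otherwise rank above A, the subordination swaps them.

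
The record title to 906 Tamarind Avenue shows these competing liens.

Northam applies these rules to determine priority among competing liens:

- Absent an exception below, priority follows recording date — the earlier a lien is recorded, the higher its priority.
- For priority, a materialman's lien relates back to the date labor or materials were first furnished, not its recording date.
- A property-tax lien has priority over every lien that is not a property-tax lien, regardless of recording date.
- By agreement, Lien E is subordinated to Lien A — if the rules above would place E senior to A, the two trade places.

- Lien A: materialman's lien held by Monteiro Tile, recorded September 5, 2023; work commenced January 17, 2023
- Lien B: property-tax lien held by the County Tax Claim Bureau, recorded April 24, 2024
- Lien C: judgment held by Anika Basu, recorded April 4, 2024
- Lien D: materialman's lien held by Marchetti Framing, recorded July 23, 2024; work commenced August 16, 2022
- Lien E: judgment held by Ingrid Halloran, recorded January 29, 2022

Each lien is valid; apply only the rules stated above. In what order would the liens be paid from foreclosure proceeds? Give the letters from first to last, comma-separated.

Adjusting effective dates: A relates back to January 17, 2023 (work commenced); D's effective date is August 16, 2022, when work began.
B is a property-tax lien and takes priority over every other lien.
Remaining liens by effective date: E (January 29, 2022), D (August 16, 2022), A (January 17, 2023), C (April 4, 2024).
E is senior to A before the subordination, so the two trade places.

B, A, D, E, C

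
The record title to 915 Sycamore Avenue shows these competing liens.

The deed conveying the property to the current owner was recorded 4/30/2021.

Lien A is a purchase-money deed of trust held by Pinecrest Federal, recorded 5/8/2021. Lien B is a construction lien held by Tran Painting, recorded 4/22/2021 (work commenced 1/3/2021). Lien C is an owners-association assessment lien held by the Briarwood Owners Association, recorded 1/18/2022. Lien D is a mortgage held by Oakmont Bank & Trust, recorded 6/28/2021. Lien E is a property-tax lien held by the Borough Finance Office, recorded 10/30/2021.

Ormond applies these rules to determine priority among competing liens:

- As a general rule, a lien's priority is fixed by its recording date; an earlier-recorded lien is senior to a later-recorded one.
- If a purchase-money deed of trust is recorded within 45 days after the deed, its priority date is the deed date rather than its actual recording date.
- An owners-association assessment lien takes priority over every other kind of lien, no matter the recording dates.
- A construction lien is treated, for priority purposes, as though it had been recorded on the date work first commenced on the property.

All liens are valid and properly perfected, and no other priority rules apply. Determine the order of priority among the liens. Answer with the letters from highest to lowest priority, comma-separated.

Adjusting effective dates: A was recorded within the 45-day window, so its effective date is the deed date 4/30/2021; B's effective date is 1/3/2021, when work began.
C is an owners-association assessment lien and takes priority over every other lien.
Among the remaining liens, by effective date: B (1/3/2021), A (4/30/2021), D (6/28/2021), E (10/30/2021).

C, B, A, D, E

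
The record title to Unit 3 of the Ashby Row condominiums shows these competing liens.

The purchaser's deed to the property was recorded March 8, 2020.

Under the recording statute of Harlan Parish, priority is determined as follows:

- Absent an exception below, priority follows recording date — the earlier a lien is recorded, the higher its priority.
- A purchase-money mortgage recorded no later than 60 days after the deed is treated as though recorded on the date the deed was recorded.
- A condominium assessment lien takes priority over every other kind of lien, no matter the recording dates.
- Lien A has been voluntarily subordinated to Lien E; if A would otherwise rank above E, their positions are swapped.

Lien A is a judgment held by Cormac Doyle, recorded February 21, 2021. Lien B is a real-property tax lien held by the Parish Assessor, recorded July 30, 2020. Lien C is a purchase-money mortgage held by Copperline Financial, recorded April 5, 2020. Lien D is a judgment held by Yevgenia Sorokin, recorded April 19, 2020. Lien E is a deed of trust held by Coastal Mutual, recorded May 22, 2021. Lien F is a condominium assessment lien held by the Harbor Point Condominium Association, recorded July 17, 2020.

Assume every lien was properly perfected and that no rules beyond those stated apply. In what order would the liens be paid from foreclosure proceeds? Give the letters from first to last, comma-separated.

F, C, D, B, E, A

Effective dates: C relates back to the deed date March 8, 2020.
F, as a condominium assessment lien, has superpriority and ranks first.
The other liens, earliest effective date first: C (March 8, 2020), D (April 19, 2020), B (July 30, 2020), A (February 21, 2021), E (May 22, 2021).
A is senior to E before the subordination, so the two trade places.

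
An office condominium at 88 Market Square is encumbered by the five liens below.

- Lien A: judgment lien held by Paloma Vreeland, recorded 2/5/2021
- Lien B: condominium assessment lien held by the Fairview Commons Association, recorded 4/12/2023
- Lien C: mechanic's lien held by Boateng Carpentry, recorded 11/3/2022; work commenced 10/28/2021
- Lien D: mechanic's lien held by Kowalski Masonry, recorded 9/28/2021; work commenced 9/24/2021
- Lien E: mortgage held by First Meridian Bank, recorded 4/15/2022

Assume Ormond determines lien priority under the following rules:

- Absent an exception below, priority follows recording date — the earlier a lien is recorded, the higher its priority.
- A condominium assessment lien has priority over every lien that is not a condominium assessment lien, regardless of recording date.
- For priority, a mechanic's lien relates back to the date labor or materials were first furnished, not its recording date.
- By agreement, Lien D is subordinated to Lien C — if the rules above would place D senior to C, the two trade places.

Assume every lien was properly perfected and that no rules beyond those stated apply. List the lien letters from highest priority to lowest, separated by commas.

First, effective dates: C is treated as recorded 10/28/2021, the work-commencement date; D is treated as recorded 9/24/2021, the work-commencement date.
B is a condominium assessment lien, so it outranks all other liens regardless of date.
Ordering the rest by effective date: A (2/5/2021), D (9/24/2021), C (10/28/2021), E (4/15/2022).
D would otherwise be senior to C, so under the subordination agreement D and C exchange positions.

B, A, C, D, E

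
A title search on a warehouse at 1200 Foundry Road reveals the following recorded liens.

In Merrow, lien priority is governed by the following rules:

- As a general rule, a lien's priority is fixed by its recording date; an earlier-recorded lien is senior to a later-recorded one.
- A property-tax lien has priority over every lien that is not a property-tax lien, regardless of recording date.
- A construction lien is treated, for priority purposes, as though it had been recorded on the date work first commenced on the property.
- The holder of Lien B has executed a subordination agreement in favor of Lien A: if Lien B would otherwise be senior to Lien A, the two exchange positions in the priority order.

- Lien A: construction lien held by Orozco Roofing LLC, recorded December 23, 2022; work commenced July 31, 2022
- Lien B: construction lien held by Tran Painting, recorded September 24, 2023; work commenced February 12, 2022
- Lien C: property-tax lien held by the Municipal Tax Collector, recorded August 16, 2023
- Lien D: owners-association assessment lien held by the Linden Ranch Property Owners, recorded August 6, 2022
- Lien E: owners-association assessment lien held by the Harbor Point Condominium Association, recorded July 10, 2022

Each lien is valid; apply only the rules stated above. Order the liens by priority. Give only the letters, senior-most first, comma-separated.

Adjusting effective dates: A's effective date is July 31, 2022, when work began; B's effective date is February 12, 2022, when work began.
C, as a property-tax lien, has superpriority and ranks first.
Remaining liens by effective date: B (February 12, 2022), E (July 10, 2022), A (July 31, 2022), D (August 6, 2022).
Because B would otherwise rank above A, the subordination swaps them.

C, A, E, B, D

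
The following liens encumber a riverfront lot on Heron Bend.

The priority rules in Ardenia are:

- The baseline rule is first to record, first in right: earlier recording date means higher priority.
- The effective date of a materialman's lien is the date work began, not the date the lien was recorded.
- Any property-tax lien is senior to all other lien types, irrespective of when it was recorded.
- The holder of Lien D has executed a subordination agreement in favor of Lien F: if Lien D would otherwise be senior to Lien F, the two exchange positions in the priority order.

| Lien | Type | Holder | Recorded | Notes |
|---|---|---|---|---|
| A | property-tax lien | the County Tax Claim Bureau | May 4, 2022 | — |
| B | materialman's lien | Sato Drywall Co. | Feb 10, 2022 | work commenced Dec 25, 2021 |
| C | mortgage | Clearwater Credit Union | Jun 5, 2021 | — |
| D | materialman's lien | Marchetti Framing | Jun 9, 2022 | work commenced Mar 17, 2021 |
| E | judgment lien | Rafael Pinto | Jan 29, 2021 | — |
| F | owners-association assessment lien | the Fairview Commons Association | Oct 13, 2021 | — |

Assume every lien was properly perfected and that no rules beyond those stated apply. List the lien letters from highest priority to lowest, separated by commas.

Effective dates after the stated exceptions: B relates back to Dec 25, 2021 (work commenced); D is treated as recorded Mar 17, 2021, the work-commencement date.
As a property-tax lien, A is senior to every other lien.
Remaining liens by effective date: E (Jan 29, 2021), D (Mar 17, 2021), C (Jun 5, 2021), F (Oct 13, 2021), B (Dec 25, 2021).
The subordination applies — D was senior to F — so D and F swap.

A, E, F, C, D, B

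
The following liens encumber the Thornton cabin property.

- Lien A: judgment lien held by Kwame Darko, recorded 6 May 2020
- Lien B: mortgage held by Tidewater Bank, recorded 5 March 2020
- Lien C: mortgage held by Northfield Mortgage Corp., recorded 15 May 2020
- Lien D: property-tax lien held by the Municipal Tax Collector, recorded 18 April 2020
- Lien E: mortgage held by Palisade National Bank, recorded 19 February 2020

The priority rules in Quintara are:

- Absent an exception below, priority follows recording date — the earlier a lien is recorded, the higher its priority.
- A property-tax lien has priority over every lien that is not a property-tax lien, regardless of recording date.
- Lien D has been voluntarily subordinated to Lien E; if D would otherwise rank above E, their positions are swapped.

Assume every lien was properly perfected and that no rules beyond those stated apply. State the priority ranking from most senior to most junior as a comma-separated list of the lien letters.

E, D, B, A, C

D is a property-tax lien, so it outranks all other liens regardless of date.
Among the remaining liens, by effective date: E (19 February 2020), B (5 March 2020), A (6 May 2020), C (15 May 2020).
The subordination applies — D was senior to E — so D and E swap.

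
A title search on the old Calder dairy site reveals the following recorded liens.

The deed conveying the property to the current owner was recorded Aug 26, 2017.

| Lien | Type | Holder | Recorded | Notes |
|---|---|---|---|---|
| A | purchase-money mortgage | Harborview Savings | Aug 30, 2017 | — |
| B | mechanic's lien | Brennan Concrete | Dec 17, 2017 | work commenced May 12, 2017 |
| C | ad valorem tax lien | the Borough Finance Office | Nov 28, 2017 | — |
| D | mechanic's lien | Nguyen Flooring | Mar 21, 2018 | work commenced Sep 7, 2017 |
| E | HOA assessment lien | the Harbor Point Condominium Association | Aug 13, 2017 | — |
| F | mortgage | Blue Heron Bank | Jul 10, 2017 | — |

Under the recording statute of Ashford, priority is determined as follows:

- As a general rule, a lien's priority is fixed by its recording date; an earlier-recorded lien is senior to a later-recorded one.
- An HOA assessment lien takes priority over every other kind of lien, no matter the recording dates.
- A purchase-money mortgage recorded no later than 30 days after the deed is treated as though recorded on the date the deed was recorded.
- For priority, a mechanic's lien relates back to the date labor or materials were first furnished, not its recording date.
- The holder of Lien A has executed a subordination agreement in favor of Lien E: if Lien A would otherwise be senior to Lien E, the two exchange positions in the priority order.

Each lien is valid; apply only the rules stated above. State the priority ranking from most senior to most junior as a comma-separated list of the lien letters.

Adjusting effective dates: A was recorded within the 30-day window, so its effective date is the deed date Aug 26, 2017; B is treated as recorded May 12, 2017, the work-commencement date; D relates back to Sep 7, 2017 (work commenced).
E, as an HOA assessment lien, has superpriority and ranks first.
Ordering the rest by effective date: B (May 12, 2017), F (Jul 10, 2017), A (Aug 26, 2017), D (Sep 7, 2017), C (Nov 28, 2017).
A already ranks below E; the subordination has no effect.

E, B, F, A, D, C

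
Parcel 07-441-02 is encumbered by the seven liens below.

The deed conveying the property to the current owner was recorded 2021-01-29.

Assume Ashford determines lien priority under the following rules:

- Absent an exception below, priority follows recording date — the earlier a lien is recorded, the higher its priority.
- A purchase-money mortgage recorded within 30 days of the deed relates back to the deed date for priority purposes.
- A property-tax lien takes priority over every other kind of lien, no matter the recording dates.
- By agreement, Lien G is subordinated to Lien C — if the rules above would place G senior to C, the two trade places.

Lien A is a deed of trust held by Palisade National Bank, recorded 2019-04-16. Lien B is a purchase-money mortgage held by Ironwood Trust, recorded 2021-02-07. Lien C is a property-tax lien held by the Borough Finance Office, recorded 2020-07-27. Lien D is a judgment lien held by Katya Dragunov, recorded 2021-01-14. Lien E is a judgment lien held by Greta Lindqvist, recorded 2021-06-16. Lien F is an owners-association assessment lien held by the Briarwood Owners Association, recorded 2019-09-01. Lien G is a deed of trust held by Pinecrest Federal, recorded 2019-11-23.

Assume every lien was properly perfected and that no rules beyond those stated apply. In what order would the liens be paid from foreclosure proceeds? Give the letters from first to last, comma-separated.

Adjusting effective dates: B was recorded within the 30-day window, so its effective date is the deed date 2021-01-29.
C, as a property-tax lien, has superpriority and ranks first.
Remaining liens by effective date: A (2019-04-16), F (2019-09-01), G (2019-11-23), D (2021-01-14), B (2021-01-29), E (2021-06-16).
G already ranks below C; the subordination has no effect.

C, A, F, G, D, B, E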